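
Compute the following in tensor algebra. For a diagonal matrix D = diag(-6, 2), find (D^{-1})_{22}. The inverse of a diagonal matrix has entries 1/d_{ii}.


For a diagonal matrix, the inverse has entries (D^{-1})_{ii} = 1/d_{ii}.
The diagonal entries are: d_{11} = -6, d_{22} = 2
We need (D^{-1})_{22} = 1/d_{22} = 1/2 = 1/2

1/2


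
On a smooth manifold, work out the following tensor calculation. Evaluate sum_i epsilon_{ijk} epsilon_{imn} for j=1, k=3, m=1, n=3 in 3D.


Using the identity: epsilon_{ijk} epsilon_{imn} = delta_{jm} delta_{kn} - delta_{jn} delta_{km}.
delta_{11} = 1
delta_{33} = 1
delta_{13} = 0
delta_{31} = 0
Result = 1 * 1 - 0 * 0 = 1 - 0 = 1

1


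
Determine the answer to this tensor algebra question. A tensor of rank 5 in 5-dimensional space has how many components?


The number of components of a rank-r tensor in d dimensions is d^r.
Here d = 5 and r = 5.
5^5 = 3125

3125


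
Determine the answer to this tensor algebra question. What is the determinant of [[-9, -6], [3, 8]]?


For a 2x2 matrix [[a, b], [c, d]], det = a*d - b*c.
a = -9, b = -6, c = 3, d = 8
a*d = -9 * 8 = -72
b*c = -6 * 3 = -18
det = -72 - -18 = -54

-54


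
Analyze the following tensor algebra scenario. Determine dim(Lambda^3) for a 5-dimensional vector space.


The dimension of the space of p-forms on an n-dimensional space is C(n, p).
n = 5, p = 3
C(5, 3) = 5! / (3! * 2!) = 10

10


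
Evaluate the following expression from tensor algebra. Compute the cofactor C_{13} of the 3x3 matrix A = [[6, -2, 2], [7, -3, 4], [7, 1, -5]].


To find cofactor C_{13}, delete row 1 and column 3.
The resulting 2x2 submatrix is: [[7, -3], [7, 1]]
Minor M_{13} = 7*1 - -3*7
  = 7 - -21 = 28
Sign = (-1)^(1+3) = (-1)^4 = 1
Cofactor C_{13} = 1 * 28 = 28

28


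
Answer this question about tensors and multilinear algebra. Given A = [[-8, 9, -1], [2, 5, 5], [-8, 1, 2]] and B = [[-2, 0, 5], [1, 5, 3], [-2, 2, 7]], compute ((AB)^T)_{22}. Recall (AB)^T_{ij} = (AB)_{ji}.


(AB)^T_{ij} = (AB)_{ji} = sum_k A_{jk} B_{ki}.
For i=2, j=2 we need (AB)_{22}:
A_{21} * B_{12} = 2 * 0 = 0
A_{22} * B_{22} = 5 * 5 = 25
A_{23} * B_{32} = 5 * 2 = 10
Sum = 0 + 25 + 10 = 35

35


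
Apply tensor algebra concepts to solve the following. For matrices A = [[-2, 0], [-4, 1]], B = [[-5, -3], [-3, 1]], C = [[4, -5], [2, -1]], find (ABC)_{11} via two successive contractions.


(ABC)_{11} = sum_m (AB)_{1m} C_{m1}. First compute row 1 of AB.
(AB)_{11} = -2*-5 + 0*-3 = 10
(AB)_{12} = -2*-3 + 0*1 = 6
Now contract with column 1 of C:
(AB)_{11} * C_{11} = 10 * 4 = 40
(AB)_{12} * C_{21} = 6 * 2 = 12
(ABC)_{11} = 40 + 12 = 52

52


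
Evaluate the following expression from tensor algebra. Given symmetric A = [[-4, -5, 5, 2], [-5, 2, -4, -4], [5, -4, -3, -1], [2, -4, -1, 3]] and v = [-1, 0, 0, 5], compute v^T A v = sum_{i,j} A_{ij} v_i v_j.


First compute Av:
(Av)_1 = -4*-1 + -5*0 + 5*0 + 2*5 = 14
(Av)_2 = -5*-1 + 2*0 + -4*0 + -4*5 = -15
(Av)_3 = 5*-1 + -4*0 + -3*0 + -1*5 = -10
(Av)_4 = 2*-1 + -4*0 + -1*0 + 3*5 = 13
Av = [14, -15, -10, 13]
Then v^T (Av) = -1*14 + 0*-15 + 0*-10 + 5*13
= -14 + 0 + 0 + 65 = 51

51


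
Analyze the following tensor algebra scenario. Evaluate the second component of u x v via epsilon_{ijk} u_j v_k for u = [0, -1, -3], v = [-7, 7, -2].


(u x v)_2 = sum_{j,k} epsilon_{2jk} u_j v_k. Only permutations of (1,2,3) contribute; the two non-zero terms are:
eps_{213} u_1 v_3 = -1 * 0 * -2 = 0
eps_{231} u_3 v_1 = 1 * -3 * -7 = 21
(u x v)_2 = 21

21


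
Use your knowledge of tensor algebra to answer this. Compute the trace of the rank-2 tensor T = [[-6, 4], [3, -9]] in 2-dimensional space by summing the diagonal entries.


The contraction (trace) of a rank-2 tensor is the sum of its diagonal elements.
Diagonal entries: A[1,1] = -6, A[2,2] = -9
Tr(A) = -6 + -9 = -15

-15


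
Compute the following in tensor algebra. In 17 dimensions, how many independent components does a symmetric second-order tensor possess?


A symmetric rank-2 tensor in d dimensions has d(d+1)/2 independent components.
d = 17
d(d+1)/2 = 17 * 18 / 2 = 306 / 2 = 153

153


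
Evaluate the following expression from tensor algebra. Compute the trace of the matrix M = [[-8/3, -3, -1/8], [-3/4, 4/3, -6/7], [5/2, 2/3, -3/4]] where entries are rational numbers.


The trace is the sum of diagonal entries.
Diagonal: M[1,1] = -8/3, M[2,2] = 4/3, M[3,3] = -3/4
Tr(M) = -8/3 + 4/3 + -3/4
Computing step by step:
After adding M[1,1]: -8/3
After adding M[2,2]: -4/3
After adding M[3,3]: -25/12
Tr(M) = -25/12

-25/12


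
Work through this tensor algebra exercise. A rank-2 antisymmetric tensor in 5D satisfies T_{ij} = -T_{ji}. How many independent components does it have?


An antisymmetric rank-2 tensor satisfies A_{ij} = -A_{ji}, so diagonal entries are zero.
The independent components are the upper-triangular entries: C(n, 2) = n(n-1)/2.
n = 5
C(5, 2) = 5 * 4 / 2 = 20 / 2 = 10

10


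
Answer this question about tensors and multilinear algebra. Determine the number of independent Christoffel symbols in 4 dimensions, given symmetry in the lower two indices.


Christoffel symbols Gamma^k_{ij} are symmetric in i,j, so there are d * d(d+1)/2 independent symbols.
d = 4
d(d+1)/2 = 4 * 5 / 2 = 10
Total = 4 * 10 = 40

40


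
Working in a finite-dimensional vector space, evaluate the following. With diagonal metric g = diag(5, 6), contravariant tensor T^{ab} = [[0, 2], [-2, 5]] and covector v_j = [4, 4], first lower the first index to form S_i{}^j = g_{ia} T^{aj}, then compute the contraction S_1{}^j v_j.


Step 1: lower the first index. For a diagonal metric, g_{ia} T^{aj} = g_{ii} T^{ij} (no sum on i).
g_{11} = 5
S_1{}^1 = 5 * T^{11} = 5 * 0 = 0
S_1{}^2 = 5 * T^{12} = 5 * 2 = 10
Step 2: contract S_1{}^j with v_j.
S_1{}^1 * v_1 = 0 * 4 = 0
S_1{}^2 * v_2 = 10 * 4 = 40
Result = 0 + 40 = 40

40


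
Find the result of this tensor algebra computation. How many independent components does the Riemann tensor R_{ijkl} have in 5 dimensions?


The Riemann tensor in d dimensions has d^2(d^2 - 1)/12 independent components.
d = 5, so d^2 = 25
d^2 - 1 = 24
d^2(d^2 - 1) = 25 * 24 = 600
Divide by 12: 600 / 12 = 50

50


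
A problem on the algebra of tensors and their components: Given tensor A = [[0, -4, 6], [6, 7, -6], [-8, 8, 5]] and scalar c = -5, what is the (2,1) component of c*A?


Scalar multiplication: (cA)_{ij} = c * A_{ij}.
c = -5
A_{21} = 6
(cA)_{21} = -5 * 6 = -30

-30


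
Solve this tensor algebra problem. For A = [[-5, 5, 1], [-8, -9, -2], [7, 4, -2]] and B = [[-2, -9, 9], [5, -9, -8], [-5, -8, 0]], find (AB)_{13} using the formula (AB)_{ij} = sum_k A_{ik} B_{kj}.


(AB)_{ij} = sum_k A_{ik} B_{kj}.
For i=1, j=3:
A_{11} * B_{13} = -5 * 9 = -45
A_{12} * B_{23} = 5 * -8 = -40
A_{13} * B_{33} = 1 * 0 = 0
Sum = -45 + -40 + 0 = -85

-85


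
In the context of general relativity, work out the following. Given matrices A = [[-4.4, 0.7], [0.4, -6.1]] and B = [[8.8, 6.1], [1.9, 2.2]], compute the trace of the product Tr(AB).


Tr(AB) = sum_i (AB)_{ii} where (AB)_{ii} = sum_k A_{ik} B_{ki}.
(AB)_{11} = -4.4*8.8 + 0.7*1.9 = -37.39
(AB)_{22} = 0.4*6.1 + -6.1*2.2 = -10.98
Tr(AB) = -37.39 + -10.98 = -48.37

-48.37


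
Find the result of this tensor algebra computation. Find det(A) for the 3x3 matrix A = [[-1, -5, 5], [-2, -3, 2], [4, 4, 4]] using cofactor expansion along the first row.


Expanding along the first row, det(A) = a11*M_11 - a12*M_12 + a13*M_13, where M_1j is the (1,j) minor.
Minor M_11 = -3*4 - 2*4 = -20
Minor M_12 = -2*4 - 2*4 = -16
Minor M_13 = -2*4 - -3*4 = 4
det = -1*(-20) - -5*(-16) + 5*(4)
    = 20 - 80 + 20
    = -40

-40


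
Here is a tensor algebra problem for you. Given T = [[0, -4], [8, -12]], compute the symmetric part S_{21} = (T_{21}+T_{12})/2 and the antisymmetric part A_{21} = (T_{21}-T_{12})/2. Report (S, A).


T_{21} = 8
T_{12} = -4
S_{21} = (8 + -4)/2 = 4/2 = 2
A_{21} = (8 - -4)/2 = 12/2 = 6
Check: S + A = 2 + 6 = 8 = T_{21}.

(2, 6)


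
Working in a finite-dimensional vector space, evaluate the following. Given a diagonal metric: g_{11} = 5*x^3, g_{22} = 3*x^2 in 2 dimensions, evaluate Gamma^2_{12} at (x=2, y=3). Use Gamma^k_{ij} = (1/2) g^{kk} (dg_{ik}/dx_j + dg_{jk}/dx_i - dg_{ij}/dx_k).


For a diagonal metric, Gamma^k_{ij} = (1/2) g^{kk} (dg_{ik}/dx_j + dg_{jk}/dx_i - dg_{ij}/dx_k).
The metric is diagonal, so g_{ab} = 0 for a != b.
At the given point: g_{11} = 40, g_{22} = 12
g^{22} = 1/12
dg_{12}/dx_2 = 0 (off-diagonal)
dg_{22}/dx_1 = dg_{22}/dx_1 = 12
dg_{12}/dx_2 = 0 (off-diagonal)
Numerator = 0 + 12 - 0 = 12
Gamma^2_{12} = 12 / (2 * 12) = 1/2

1/2


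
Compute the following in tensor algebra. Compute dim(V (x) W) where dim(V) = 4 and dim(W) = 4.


The dimension of a tensor product is the product of dimensions.
dim(V) = 4, dim(W) = 4
dim(V (x) W) = 4 * 4 = 16

16


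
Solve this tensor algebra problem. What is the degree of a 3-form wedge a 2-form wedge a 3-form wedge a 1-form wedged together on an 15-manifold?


The degree of a wedge product is the sum of the degrees of the individual forms.
Degrees: 3, 2, 3, 1
Total degree = 3 + 2 + 3 + 1 = 9

9


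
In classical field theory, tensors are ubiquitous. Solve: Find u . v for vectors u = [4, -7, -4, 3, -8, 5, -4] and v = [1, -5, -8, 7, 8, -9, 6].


The inner product u . v = sum of u_i * v_i.
Term-by-term: 4 * 1, -7 * -5, -4 * -8, 3 * 7, -8 * 8, 5 * -9, -4 * 6
Products: 4, 35, 32, 21, -64, -45, -24
Sum = 4 + 35 + 32 + 21 + -64 + -45 + -24 = -41

-41


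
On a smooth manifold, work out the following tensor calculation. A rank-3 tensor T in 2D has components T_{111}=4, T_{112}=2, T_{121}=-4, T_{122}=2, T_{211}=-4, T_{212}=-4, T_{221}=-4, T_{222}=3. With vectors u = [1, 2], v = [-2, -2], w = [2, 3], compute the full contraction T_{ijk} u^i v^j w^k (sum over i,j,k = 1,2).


S = sum over i,j,k of T_{ijk} u_i v_j w_k. Expanding all 8 terms:
T_{111}*u_1*v_1*w_1 = 4*1*-2*2 = -16  (running total: -16)
T_{112}*u_1*v_1*w_2 = 2*1*-2*3 = -12  (running total: -28)
T_{121}*u_1*v_2*w_1 = -4*1*-2*2 = 16  (running total: -12)
T_{122}*u_1*v_2*w_2 = 2*1*-2*3 = -12  (running total: -24)
T_{211}*u_2*v_1*w_1 = -4*2*-2*2 = 32  (running total: 8)
T_{212}*u_2*v_1*w_2 = -4*2*-2*3 = 48  (running total: 56)
T_{221}*u_2*v_2*w_1 = -4*2*-2*2 = 32  (running total: 88)
T_{222}*u_2*v_2*w_2 = 3*2*-2*3 = -36  (running total: 52)
S = 52

52


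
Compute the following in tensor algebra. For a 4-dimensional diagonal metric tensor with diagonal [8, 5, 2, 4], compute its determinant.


For a diagonal metric, the determinant is the product of diagonal entries.
Diagonal entries: 8, 5, 2, 4
det(g) = 8 * 5 * 2 * 4 = 320

320


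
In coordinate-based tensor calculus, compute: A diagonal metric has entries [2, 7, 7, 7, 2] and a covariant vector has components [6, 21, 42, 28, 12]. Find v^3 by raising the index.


To raise an index with a diagonal metric: v^i = v_i / g_{ii}.
For index 3: v_3 = 42, g_{33} = 7
v^3 = 42 / 7 = 6

6


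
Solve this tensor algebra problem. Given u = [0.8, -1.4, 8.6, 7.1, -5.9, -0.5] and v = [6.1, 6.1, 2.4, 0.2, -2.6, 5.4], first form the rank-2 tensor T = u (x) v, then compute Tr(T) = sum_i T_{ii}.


The outer product gives T_{ij} = u_i v_j.
The trace (contraction) is Tr(T) = sum_i T_{ii} = sum_i u_i v_i.
Diagonal entries:
T_{11} = u_1 * v_1 = 0.8 * 6.1 = 4.88
T_{22} = u_2 * v_2 = -1.4 * 6.1 = -8.54
T_{33} = u_3 * v_3 = 8.6 * 2.4 = 20.64
T_{44} = u_4 * v_4 = 7.1 * 0.2 = 1.42
T_{55} = u_5 * v_5 = -5.9 * -2.6 = 15.34
T_{66} = u_6 * v_6 = -0.5 * 5.4 = -2.7
Tr(T) = 4.88 + -8.54 + 20.64 + 1.42 + 15.34 + -2.7 = 31.04

31.04


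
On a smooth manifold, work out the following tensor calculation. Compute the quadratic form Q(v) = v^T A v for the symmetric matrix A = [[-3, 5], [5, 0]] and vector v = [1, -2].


First compute Av:
(Av)_1 = -3*1 + 5*-2 = -13
(Av)_2 = 5*1 + 0*-2 = 5
Av = [-13, 5]
Then v^T (Av) = 1*-13 + -2*5
= -13 + -10 = -23

-23


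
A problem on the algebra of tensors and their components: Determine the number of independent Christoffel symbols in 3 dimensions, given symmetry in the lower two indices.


Christoffel symbols Gamma^k_{ij} are symmetric in i,j, so there are d * d(d+1)/2 independent symbols.
d = 3
d(d+1)/2 = 3 * 4 / 2 = 6
Total = 3 * 6 = 18

18


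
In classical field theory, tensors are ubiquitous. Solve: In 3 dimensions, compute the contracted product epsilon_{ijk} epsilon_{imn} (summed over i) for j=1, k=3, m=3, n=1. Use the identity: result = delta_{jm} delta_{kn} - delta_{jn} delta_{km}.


Using the identity: epsilon_{ijk} epsilon_{imn} = delta_{jm} delta_{kn} - delta_{jn} delta_{km}.
delta_{13} = 0
delta_{31} = 0
delta_{11} = 1
delta_{33} = 1
Result = 0 * 0 - 1 * 1 = 0 - 1 = -1

-1


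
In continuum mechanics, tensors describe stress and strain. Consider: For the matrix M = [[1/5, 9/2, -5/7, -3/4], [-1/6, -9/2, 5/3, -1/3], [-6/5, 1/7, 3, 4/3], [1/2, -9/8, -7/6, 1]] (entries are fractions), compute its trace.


The trace is the sum of diagonal entries.
Diagonal: M[1,1] = 1/5, M[2,2] = -9/2, M[3,3] = 3, M[4,4] = 1
Tr(M) = 1/5 + -9/2 + 3 + 1
Computing step by step:
After adding M[1,1]: 1/5
After adding M[2,2]: -43/10
After adding M[3,3]: -13/10
After adding M[4,4]: -3/10
Tr(M) = -3/10

-3/10


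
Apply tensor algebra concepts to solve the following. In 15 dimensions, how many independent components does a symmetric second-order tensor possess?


A symmetric rank-2 tensor in d dimensions has d(d+1)/2 independent components.
d = 15
d(d+1)/2 = 15 * 16 / 2 = 240 / 2 = 120

120


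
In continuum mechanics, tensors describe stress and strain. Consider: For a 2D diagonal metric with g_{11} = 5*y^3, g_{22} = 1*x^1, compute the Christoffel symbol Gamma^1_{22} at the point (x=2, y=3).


For a diagonal metric, Gamma^k_{ij} = (1/2) g^{kk} (dg_{ik}/dx_j + dg_{jk}/dx_i - dg_{ij}/dx_k).
The metric is diagonal, so g_{ab} = 0 for a != b.
At the given point: g_{11} = 135, g_{22} = 2
g^{11} = 1/135
dg_{21}/dx_2 = 0 (off-diagonal)
dg_{21}/dx_2 = 0 (off-diagonal)
dg_{22}/dx_1 = dg_{22}/dx_1 = 1
Numerator = 0 + 0 - 1 = -1
Gamma^1_{22} = -1 / (2 * 135) = -1/270

-1/270


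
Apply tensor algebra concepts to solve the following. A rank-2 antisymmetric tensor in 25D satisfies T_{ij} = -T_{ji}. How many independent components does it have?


An antisymmetric rank-2 tensor satisfies A_{ij} = -A_{ji}, so diagonal entries are zero.
The independent components are the upper-triangular entries: C(n, 2) = n(n-1)/2.
n = 25
C(25, 2) = 25 * 24 / 2 = 600 / 2 = 300

300


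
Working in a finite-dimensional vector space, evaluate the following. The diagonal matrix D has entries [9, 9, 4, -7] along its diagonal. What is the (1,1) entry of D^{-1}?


For a diagonal matrix, the inverse has entries (D^{-1})_{ii} = 1/d_{ii}.
The diagonal entries are: d_{11} = 9, d_{22} = 9, d_{33} = 4, d_{44} = -7
We need (D^{-1})_{11} = 1/d_{11} = 1/9 = 1/9

1/9


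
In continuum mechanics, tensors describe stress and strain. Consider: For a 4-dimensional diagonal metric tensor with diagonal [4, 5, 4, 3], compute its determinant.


For a diagonal metric, the determinant is the product of diagonal entries.
Diagonal entries: 4, 5, 4, 3
det(g) = 4 * 5 * 4 * 3 = 240

240


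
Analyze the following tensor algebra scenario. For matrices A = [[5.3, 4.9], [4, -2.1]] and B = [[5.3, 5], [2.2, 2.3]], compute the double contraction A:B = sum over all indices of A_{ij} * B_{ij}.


A:B = sum over all i,j of A_{ij} * B_{ij}.
Row 1: 5.3*5.3=28.09, 4.9*5=24.5 => row sum = 52.59
Row 2: 4*2.2=8.8, -2.1*2.3=-4.83 => row sum = 3.97
Total = 52.59 + 3.97 = 56.56

56.56


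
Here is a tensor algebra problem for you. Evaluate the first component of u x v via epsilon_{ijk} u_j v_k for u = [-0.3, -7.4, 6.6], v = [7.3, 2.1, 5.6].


(u x v)_1 = sum_{j,k} epsilon_{1jk} u_j v_k. Only permutations of (1,2,3) contribute; the two non-zero terms are:
eps_{123} u_2 v_3 = 1 * -7.4 * 5.6 = -41.44
eps_{132} u_3 v_2 = -1 * 6.6 * 2.1 = -13.86
(u x v)_1 = -55.3

-55.3


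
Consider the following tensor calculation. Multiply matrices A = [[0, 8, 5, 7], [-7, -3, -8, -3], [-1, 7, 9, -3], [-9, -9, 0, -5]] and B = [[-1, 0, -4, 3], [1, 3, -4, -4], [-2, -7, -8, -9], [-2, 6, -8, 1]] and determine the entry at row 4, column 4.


(AB)_{ij} = sum_k A_{ik} B_{kj}.
For i=4, j=4:
A_{41} * B_{14} = -9 * 3 = -27
A_{42} * B_{24} = -9 * -4 = 36
A_{43} * B_{34} = 0 * -9 = 0
A_{44} * B_{44} = -5 * 1 = -5
Sum = -27 + 36 + 0 + -5 = 4

4


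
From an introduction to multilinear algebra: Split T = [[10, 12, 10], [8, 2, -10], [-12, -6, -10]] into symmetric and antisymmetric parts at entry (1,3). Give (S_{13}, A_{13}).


T_{13} = 10
T_{31} = -12
S_{13} = (10 + -12)/2 = -2/2 = -1
A_{13} = (10 - -12)/2 = 22/2 = 11
Check: S + A = -1 + 11 = 10 = T_{13}.

(-1, 11)


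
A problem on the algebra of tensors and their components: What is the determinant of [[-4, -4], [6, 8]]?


For a 2x2 matrix [[a, b], [c, d]], det = a*d - b*c.
a = -4, b = -4, c = 6, d = 8
a*d = -4 * 8 = -32
b*c = -4 * 6 = -24
det = -32 - -24 = -8

-8


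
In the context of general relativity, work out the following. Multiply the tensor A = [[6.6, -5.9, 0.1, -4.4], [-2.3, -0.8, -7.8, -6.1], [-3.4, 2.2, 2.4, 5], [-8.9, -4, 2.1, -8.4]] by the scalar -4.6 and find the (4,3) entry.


Scalar multiplication: (cA)_{ij} = c * A_{ij}.
c = -4.6
A_{43} = 2.1
(cA)_{43} = -4.6 * 2.1 = -9.66

-9.66


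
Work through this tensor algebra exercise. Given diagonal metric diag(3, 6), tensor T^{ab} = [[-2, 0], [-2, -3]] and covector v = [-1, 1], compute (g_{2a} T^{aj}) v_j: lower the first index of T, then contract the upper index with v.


Step 1: lower the first index. For a diagonal metric, g_{ia} T^{aj} = g_{ii} T^{ij} (no sum on i).
g_{22} = 6
S_2{}^1 = 6 * T^{21} = 6 * -2 = -12
S_2{}^2 = 6 * T^{22} = 6 * -3 = -18
Step 2: contract S_2{}^j with v_j.
S_2{}^1 * v_1 = -12 * -1 = 12
S_2{}^2 * v_2 = -18 * 1 = -18
Result = 12 + -18 = -6

-6


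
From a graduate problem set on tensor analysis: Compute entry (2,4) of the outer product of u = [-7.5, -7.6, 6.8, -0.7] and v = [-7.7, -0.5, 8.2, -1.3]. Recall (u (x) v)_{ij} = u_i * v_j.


The outer product entry T_{ij} = u_i * v_j.
We need i=2, j=4.
u_2 = -7.6, v_4 = -1.3
T_{2,4} = -7.6 * -1.3 = 9.88

9.88


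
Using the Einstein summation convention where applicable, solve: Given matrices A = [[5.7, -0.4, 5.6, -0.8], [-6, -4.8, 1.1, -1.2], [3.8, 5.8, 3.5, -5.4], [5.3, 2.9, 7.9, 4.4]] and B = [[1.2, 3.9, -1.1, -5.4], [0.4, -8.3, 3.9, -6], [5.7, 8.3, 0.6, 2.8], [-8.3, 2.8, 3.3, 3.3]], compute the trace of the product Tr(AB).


Tr(AB) = sum_i (AB)_{ii} where (AB)_{ii} = sum_k A_{ik} B_{ki}.
(AB)_{11} = 5.7*1.2 + -0.4*0.4 + 5.6*5.7 + -0.8*-8.3 = 45.24
(AB)_{22} = -6*3.9 + -4.8*-8.3 + 1.1*8.3 + -1.2*2.8 = 22.21
(AB)_{33} = 3.8*-1.1 + 5.8*3.9 + 3.5*0.6 + -5.4*3.3 = 2.72
(AB)_{44} = 5.3*-5.4 + 2.9*-6 + 7.9*2.8 + 4.4*3.3 = -9.38
Tr(AB) = 45.24 + 22.21 + 2.72 + -9.38 = 60.79

60.79


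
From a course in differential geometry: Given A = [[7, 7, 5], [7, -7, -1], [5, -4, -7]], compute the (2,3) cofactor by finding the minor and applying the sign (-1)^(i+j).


To find cofactor C_{23}, delete row 2 and column 3.
The resulting 2x2 submatrix is: [[7, 7], [5, -4]]
Minor M_{23} = 7*-4 - 7*5
  = -28 - 35 = -63
Sign = (-1)^(2+3) = (-1)^5 = -1
Cofactor C_{23} = -1 * -63 = 63

63


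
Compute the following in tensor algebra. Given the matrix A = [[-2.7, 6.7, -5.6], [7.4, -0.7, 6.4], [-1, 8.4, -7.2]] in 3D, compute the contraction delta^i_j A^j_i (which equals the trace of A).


The contraction (trace) of a rank-2 tensor is the sum of its diagonal elements.
Diagonal entries: A[1,1] = -2.7, A[2,2] = -0.7, A[3,3] = -7.2
Tr(A) = -2.7 + -0.7 + -7.2 = -10.6

-10.6


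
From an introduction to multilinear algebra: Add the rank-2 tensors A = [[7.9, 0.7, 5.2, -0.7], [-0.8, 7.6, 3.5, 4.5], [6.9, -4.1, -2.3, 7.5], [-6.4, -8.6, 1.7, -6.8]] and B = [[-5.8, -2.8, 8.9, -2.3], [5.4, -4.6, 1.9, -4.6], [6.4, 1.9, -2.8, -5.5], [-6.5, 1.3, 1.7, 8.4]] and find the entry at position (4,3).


Tensor addition is component-wise: (A + B)_{ij} = A_{ij} + B_{ij}.
A_{43} = 1.7
B_{43} = 1.7
(A + B)_{43} = 1.7 + 1.7 = 3.4

3.4


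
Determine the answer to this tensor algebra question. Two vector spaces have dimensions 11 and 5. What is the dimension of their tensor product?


The dimension of a tensor product is the product of dimensions.
dim(V) = 11, dim(W) = 5
dim(V (x) W) = 11 * 5 = 55

55


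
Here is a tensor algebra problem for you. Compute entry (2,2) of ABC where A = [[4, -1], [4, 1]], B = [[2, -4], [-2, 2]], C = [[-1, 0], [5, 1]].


(ABC)_{22} = sum_m (AB)_{2m} C_{m2}. First compute row 2 of AB.
(AB)_{21} = 4*2 + 1*-2 = 6
(AB)_{22} = 4*-4 + 1*2 = -14
Now contract with column 2 of C:
(AB)_{21} * C_{12} = 6 * 0 = 0
(AB)_{22} * C_{22} = -14 * 1 = -14
(ABC)_{22} = 0 + -14 = -14

-14


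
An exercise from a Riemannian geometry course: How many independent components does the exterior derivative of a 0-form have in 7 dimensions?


The exterior derivative of a p-form is a (p+1)-form.
Its number of independent components is C(n, p+1).
n = 7, p+1 = 1
C(7, 1) = 7

7


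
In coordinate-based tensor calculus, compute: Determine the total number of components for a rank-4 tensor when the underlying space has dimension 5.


The number of components of a rank-r tensor in d dimensions is d^r.
Here d = 5 and r = 4.
5^4 = 625

625


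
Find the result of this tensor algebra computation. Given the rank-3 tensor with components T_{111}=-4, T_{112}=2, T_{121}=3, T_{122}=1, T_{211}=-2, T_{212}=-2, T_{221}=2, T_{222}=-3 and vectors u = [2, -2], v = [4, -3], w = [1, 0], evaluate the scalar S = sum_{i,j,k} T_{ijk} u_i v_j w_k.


S = sum over i,j,k of T_{ijk} u_i v_j w_k. Expanding all 8 terms:
T_{111}*u_1*v_1*w_1 = -4*2*4*1 = -32  (running total: -32)
T_{112}*u_1*v_1*w_2 = 2*2*4*0 = 0  (running total: -32)
T_{121}*u_1*v_2*w_1 = 3*2*-3*1 = -18  (running total: -50)
T_{122}*u_1*v_2*w_2 = 1*2*-3*0 = 0  (running total: -50)
T_{211}*u_2*v_1*w_1 = -2*-2*4*1 = 16  (running total: -34)
T_{212}*u_2*v_1*w_2 = -2*-2*4*0 = 0  (running total: -34)
T_{221}*u_2*v_2*w_1 = 2*-2*-3*1 = 12  (running total: -22)
T_{222}*u_2*v_2*w_2 = -3*-2*-3*0 = 0  (running total: -22)
S = -22

-22


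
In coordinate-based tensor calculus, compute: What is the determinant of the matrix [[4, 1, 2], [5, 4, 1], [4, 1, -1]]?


Expanding along the first row, det(A) = a11*M_11 - a12*M_12 + a13*M_13, where M_1j is the (1,j) minor.
Minor M_11 = 4*-1 - 1*1 = -5
Minor M_12 = 5*-1 - 1*4 = -9
Minor M_13 = 5*1 - 4*4 = -11
det = 4*(-5) - 1*(-9) + 2*(-11)
    = -20 - -9 + -22
    = -33

-33


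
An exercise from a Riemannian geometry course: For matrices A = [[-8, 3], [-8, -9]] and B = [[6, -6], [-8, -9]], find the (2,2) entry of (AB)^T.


(AB)^T_{ij} = (AB)_{ji} = sum_k A_{jk} B_{ki}.
For i=2, j=2 we need (AB)_{22}:
A_{21} * B_{12} = -8 * -6 = 48
A_{22} * B_{22} = -9 * -9 = 81
Sum = 48 + 81 = 129

129


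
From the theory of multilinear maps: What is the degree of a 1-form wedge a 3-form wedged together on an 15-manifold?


The degree of a wedge product is the sum of the degrees of the individual forms.
Degrees: 1, 3
Total degree = 1 + 3 = 4

4


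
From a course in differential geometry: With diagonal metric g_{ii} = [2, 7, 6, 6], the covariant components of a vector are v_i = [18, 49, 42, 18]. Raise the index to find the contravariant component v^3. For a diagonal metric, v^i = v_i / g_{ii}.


To raise an index with a diagonal metric: v^i = v_i / g_{ii}.
For index 3: v_3 = 42, g_{33} = 6
v^3 = 42 / 6 = 7

7


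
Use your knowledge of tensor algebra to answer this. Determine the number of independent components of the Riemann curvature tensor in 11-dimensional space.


The Riemann tensor in d dimensions has d^2(d^2 - 1)/12 independent components.
d = 11, so d^2 = 121
d^2 - 1 = 120
d^2(d^2 - 1) = 121 * 120 = 14520
Divide by 12: 14520 / 12 = 1210

1210


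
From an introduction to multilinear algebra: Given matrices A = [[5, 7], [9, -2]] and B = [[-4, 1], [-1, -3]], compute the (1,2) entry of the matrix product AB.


(AB)_{ij} = sum_k A_{ik} B_{kj}.
For i=1, j=2:
A_{11} * B_{12} = 5 * 1 = 5
A_{12} * B_{22} = 7 * -3 = -21
Sum = 5 + -21 = -16

-16


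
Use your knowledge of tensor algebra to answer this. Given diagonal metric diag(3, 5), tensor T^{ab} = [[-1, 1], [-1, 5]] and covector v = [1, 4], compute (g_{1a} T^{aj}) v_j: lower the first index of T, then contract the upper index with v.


Step 1: lower the first index. For a diagonal metric, g_{ia} T^{aj} = g_{ii} T^{ij} (no sum on i).
g_{11} = 3
S_1{}^1 = 3 * T^{11} = 3 * -1 = -3
S_1{}^2 = 3 * T^{12} = 3 * 1 = 3
Step 2: contract S_1{}^j with v_j.
S_1{}^1 * v_1 = -3 * 1 = -3
S_1{}^2 * v_2 = 3 * 4 = 12
Result = -3 + 12 = 9

9


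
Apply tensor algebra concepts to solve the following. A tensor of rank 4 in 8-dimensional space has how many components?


The number of components of a rank-r tensor in d dimensions is d^r.
Here d = 8 and r = 4.
8^4 = 4096

4096


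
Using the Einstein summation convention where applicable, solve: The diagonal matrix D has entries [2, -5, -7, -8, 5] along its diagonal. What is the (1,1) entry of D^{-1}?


For a diagonal matrix, the inverse has entries (D^{-1})_{ii} = 1/d_{ii}.
The diagonal entries are: d_{11} = 2, d_{22} = -5, d_{33} = -7, d_{44} = -8, d_{55} = 5
We need (D^{-1})_{11} = 1/d_{11} = 1/2 = 1/2

1/2


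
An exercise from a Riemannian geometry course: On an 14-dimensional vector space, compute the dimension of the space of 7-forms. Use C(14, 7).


The dimension of the space of p-forms on an n-dimensional space is C(n, p).
n = 14, p = 7
C(14, 7) = 14! / (7! * 7!) = 3432

3432


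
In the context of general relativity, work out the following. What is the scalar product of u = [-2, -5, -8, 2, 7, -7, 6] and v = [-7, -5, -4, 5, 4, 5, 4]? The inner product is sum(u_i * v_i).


The inner product u . v = sum of u_i * v_i.
Term-by-term: -2 * -7, -5 * -5, -8 * -4, 2 * 5, 7 * 4, -7 * 5, 6 * 4
Products: 14, 25, 32, 10, 28, -35, 24
Sum = 14 + 25 + 32 + 10 + 28 + -35 + 24 = 98

98


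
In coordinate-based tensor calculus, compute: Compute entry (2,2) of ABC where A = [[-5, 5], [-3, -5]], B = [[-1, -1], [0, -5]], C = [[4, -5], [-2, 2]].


(ABC)_{22} = sum_m (AB)_{2m} C_{m2}. First compute row 2 of AB.
(AB)_{21} = -3*-1 + -5*0 = 3
(AB)_{22} = -3*-1 + -5*-5 = 28
Now contract with column 2 of C:
(AB)_{21} * C_{12} = 3 * -5 = -15
(AB)_{22} * C_{22} = 28 * 2 = 56
(ABC)_{22} = -15 + 56 = 41

41


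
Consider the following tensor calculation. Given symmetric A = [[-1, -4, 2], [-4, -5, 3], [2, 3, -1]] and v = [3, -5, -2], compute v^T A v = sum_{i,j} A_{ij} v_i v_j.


First compute Av:
(Av)_1 = -1*3 + -4*-5 + 2*-2 = 13
(Av)_2 = -4*3 + -5*-5 + 3*-2 = 7
(Av)_3 = 2*3 + 3*-5 + -1*-2 = -7
Av = [13, 7, -7]
Then v^T (Av) = 3*13 + -5*7 + -2*-7
= 39 + -35 + 14 = 18

18


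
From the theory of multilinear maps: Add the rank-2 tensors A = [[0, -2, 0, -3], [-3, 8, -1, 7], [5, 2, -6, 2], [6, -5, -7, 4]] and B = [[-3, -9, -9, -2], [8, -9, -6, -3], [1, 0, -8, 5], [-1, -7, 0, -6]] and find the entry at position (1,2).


Tensor addition is component-wise: (A + B)_{ij} = A_{ij} + B_{ij}.
A_{12} = -2
B_{12} = -9
(A + B)_{12} = -2 + -9 = -11

-11


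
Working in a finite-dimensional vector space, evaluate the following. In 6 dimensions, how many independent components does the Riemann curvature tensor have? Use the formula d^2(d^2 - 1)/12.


The Riemann tensor in d dimensions has d^2(d^2 - 1)/12 independent components.
d = 6, so d^2 = 36
d^2 - 1 = 35
d^2(d^2 - 1) = 36 * 35 = 1260
Divide by 12: 1260 / 12 = 105

105


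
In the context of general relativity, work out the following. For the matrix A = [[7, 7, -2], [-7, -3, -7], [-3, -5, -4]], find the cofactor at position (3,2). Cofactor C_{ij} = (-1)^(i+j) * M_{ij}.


To find cofactor C_{32}, delete row 3 and column 2.
The resulting 2x2 submatrix is: [[7, -2], [-7, -7]]
Minor M_{32} = 7*-7 - -2*-7
  = -49 - 14 = -63
Sign = (-1)^(3+2) = (-1)^5 = -1
Cofactor C_{32} = -1 * -63 = 63

63


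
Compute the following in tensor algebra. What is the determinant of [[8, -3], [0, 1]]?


For a 2x2 matrix [[a, b], [c, d]], det = a*d - b*c.
a = 8, b = -3, c = 0, d = 1
a*d = 8 * 1 = 8
b*c = -3 * 0 = 0
det = 8 - 0 = 8

8


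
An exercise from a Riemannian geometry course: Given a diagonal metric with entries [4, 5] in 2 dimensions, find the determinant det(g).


For a diagonal metric, the determinant is the product of diagonal entries.
Diagonal entries: 4, 5
det(g) = 4 * 5 = 20

20


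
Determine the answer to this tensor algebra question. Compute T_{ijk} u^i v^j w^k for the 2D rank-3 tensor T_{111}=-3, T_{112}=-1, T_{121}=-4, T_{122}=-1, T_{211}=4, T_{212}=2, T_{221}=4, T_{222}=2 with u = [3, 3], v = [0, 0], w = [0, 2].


S = sum over i,j,k of T_{ijk} u_i v_j w_k. Expanding all 8 terms:
T_{111}*u_1*v_1*w_1 = -3*3*0*0 = 0  (running total: 0)
T_{112}*u_1*v_1*w_2 = -1*3*0*2 = 0  (running total: 0)
T_{121}*u_1*v_2*w_1 = -4*3*0*0 = 0  (running total: 0)
T_{122}*u_1*v_2*w_2 = -1*3*0*2 = 0  (running total: 0)
T_{211}*u_2*v_1*w_1 = 4*3*0*0 = 0  (running total: 0)
T_{212}*u_2*v_1*w_2 = 2*3*0*2 = 0  (running total: 0)
T_{221}*u_2*v_2*w_1 = 4*3*0*0 = 0  (running total: 0)
T_{222}*u_2*v_2*w_2 = 2*3*0*2 = 0  (running total: 0)
S = 0

0


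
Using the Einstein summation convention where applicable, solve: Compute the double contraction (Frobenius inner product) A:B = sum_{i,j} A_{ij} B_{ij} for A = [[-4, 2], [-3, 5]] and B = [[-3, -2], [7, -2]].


A:B = sum over all i,j of A_{ij} * B_{ij}.
Row 1: -4*-3=12, 2*-2=-4 => row sum = 8
Row 2: -3*7=-21, 5*-2=-10 => row sum = -31
Total = 8 + -31 = -23

-23


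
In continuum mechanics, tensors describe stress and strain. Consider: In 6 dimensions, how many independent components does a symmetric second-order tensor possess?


A symmetric rank-2 tensor in d dimensions has d(d+1)/2 independent components.
d = 6
d(d+1)/2 = 6 * 7 / 2 = 42 / 2 = 21

21


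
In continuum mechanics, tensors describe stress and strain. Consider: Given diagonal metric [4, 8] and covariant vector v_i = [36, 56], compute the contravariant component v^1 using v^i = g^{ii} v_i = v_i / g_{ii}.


To raise an index with a diagonal metric: v^i = v_i / g_{ii}.
For index 1: v_1 = 36, g_{11} = 4
v^1 = 36 / 4 = 9

9


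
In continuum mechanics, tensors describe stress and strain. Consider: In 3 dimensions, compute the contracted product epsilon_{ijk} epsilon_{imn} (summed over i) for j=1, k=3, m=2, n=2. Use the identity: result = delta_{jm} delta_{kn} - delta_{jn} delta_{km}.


Using the identity: epsilon_{ijk} epsilon_{imn} = delta_{jm} delta_{kn} - delta_{jn} delta_{km}.
delta_{12} = 0
delta_{32} = 0
delta_{12} = 0
delta_{32} = 0
Result = 0 * 0 - 0 * 0 = 0 - 0 = 0

0


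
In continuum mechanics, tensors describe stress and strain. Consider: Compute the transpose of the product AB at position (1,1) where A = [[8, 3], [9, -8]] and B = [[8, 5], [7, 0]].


(AB)^T_{ij} = (AB)_{ji} = sum_k A_{jk} B_{ki}.
For i=1, j=1 we need (AB)_{11}:
A_{11} * B_{11} = 8 * 8 = 64
A_{12} * B_{21} = 3 * 7 = 21
Sum = 64 + 21 = 85

85


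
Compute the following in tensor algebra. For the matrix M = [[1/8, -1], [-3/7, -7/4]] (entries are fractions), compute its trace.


The trace is the sum of diagonal entries.
Diagonal: M[1,1] = 1/8, M[2,2] = -7/4
Tr(M) = 1/8 + -7/4
Computing step by step:
After adding M[1,1]: 1/8
After adding M[2,2]: -13/8
Tr(M) = -13/8

-13/8


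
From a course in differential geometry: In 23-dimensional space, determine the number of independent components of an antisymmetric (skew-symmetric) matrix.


An antisymmetric rank-2 tensor satisfies A_{ij} = -A_{ji}, so diagonal entries are zero.
The independent components are the upper-triangular entries: C(n, 2) = n(n-1)/2.
n = 23
C(23, 2) = 23 * 22 / 2 = 506 / 2 = 253

253


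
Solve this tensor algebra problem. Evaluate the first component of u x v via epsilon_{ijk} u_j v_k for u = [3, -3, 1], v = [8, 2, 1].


(u x v)_1 = sum_{j,k} epsilon_{1jk} u_j v_k. Only permutations of (1,2,3) contribute; the two non-zero terms are:
eps_{123} u_2 v_3 = 1 * -3 * 1 = -3
eps_{132} u_3 v_2 = -1 * 1 * 2 = -2
(u x v)_1 = -5

-5


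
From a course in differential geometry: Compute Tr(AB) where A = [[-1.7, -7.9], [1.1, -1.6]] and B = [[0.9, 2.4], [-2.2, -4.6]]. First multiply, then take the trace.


Tr(AB) = sum_i (AB)_{ii} where (AB)_{ii} = sum_k A_{ik} B_{ki}.
(AB)_{11} = -1.7*0.9 + -7.9*-2.2 = 15.85
(AB)_{22} = 1.1*2.4 + -1.6*-4.6 = 10
Tr(AB) = 15.85 + 10 = 25.85

25.85


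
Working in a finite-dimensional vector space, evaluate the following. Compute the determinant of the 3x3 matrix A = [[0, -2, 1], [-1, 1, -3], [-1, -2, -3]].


Expanding along the first row, det(A) = a11*M_11 - a12*M_12 + a13*M_13, where M_1j is the (1,j) minor.
Minor M_11 = 1*-3 - -3*-2 = -9
Minor M_12 = -1*-3 - -3*-1 = 0
Minor M_13 = -1*-2 - 1*-1 = 3
det = 0*(-9) - -2*(0) + 1*(3)
    = 0 - 0 + 3
    = 3

3


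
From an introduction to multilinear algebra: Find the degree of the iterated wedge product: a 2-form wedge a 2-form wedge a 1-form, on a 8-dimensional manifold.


The degree of a wedge product is the sum of the degrees of the individual forms.
Degrees: 2, 2, 1
Total degree = 2 + 2 + 1 = 5

5


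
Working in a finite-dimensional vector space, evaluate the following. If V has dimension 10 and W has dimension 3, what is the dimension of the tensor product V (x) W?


The dimension of a tensor product is the product of dimensions.
dim(V) = 10, dim(W) = 3
dim(V (x) W) = 10 * 3 = 30

30


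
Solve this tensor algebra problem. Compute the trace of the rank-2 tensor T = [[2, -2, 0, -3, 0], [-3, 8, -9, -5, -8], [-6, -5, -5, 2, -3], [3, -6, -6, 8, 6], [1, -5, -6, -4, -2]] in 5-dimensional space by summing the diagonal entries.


The contraction (trace) of a rank-2 tensor is the sum of its diagonal elements.
Diagonal entries: A[1,1] = 2, A[2,2] = 8, A[3,3] = -5, A[4,4] = 8, A[5,5] = -2
Tr(A) = 2 + 8 + -5 + 8 + -2 = 11

11


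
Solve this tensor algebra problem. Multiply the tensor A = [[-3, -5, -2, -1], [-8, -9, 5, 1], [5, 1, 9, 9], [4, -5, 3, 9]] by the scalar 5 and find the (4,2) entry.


Scalar multiplication: (cA)_{ij} = c * A_{ij}.
c = 5
A_{42} = -5
(cA)_{42} = 5 * -5 = -25

-25


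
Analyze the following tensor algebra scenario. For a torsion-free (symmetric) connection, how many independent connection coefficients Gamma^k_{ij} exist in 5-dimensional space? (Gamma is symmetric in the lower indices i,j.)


Christoffel symbols Gamma^k_{ij} are symmetric in i,j, so there are d * d(d+1)/2 independent symbols.
d = 5
d(d+1)/2 = 5 * 6 / 2 = 15
Total = 5 * 15 = 75

75


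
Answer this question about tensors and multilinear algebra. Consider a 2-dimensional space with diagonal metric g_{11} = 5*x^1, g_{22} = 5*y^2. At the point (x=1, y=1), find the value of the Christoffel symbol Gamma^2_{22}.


For a diagonal metric, Gamma^k_{ij} = (1/2) g^{kk} (dg_{ik}/dx_j + dg_{jk}/dx_i - dg_{ij}/dx_k).
The metric is diagonal, so g_{ab} = 0 for a != b.
At the given point: g_{11} = 5, g_{22} = 5
g^{22} = 1/5
dg_{22}/dx_2 = dg_{22}/dx_2 = 10
dg_{22}/dx_2 = dg_{22}/dx_2 = 10
dg_{22}/dx_2 = dg_{22}/dx_2 = 10
Numerator = 10 + 10 - 10 = 10
Gamma^2_{22} = 10 / (2 * 5) = 1

1


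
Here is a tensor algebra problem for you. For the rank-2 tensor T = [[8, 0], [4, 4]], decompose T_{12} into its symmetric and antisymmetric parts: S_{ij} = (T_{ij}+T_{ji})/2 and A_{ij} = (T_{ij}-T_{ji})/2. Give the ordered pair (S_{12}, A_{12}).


T_{12} = 0
T_{21} = 4
S_{12} = (0 + 4)/2 = 4/2 = 2
A_{12} = (0 - 4)/2 = -4/2 = -2
Check: S + A = 2 + -2 = 0 = T_{12}.

(2, -2)


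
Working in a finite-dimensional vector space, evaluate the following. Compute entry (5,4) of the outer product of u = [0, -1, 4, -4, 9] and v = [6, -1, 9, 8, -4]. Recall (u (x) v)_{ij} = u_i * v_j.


The outer product entry T_{ij} = u_i * v_j.
We need i=5, j=4.
u_5 = 9, v_4 = 8
T_{5,4} = 9 * 8 = 72

72


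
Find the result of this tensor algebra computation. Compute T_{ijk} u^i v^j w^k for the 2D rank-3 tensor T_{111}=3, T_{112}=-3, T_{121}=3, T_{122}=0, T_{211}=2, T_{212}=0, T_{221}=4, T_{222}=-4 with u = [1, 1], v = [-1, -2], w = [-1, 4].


S = sum over i,j,k of T_{ijk} u_i v_j w_k. Expanding all 8 terms:
T_{111}*u_1*v_1*w_1 = 3*1*-1*-1 = 3  (running total: 3)
T_{112}*u_1*v_1*w_2 = -3*1*-1*4 = 12  (running total: 15)
T_{121}*u_1*v_2*w_1 = 3*1*-2*-1 = 6  (running total: 21)
T_{122}*u_1*v_2*w_2 = 0*1*-2*4 = 0  (running total: 21)
T_{211}*u_2*v_1*w_1 = 2*1*-1*-1 = 2  (running total: 23)
T_{212}*u_2*v_1*w_2 = 0*1*-1*4 = 0  (running total: 23)
T_{221}*u_2*v_2*w_1 = 4*1*-2*-1 = 8  (running total: 31)
T_{222}*u_2*v_2*w_2 = -4*1*-2*4 = 32  (running total: 63)
S = 63

63


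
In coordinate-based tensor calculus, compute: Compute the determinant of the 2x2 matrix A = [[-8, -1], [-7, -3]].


For a 2x2 matrix [[a, b], [c, d]], det = a*d - b*c.
a = -8, b = -1, c = -7, d = -3
a*d = -8 * -3 = 24
b*c = -1 * -7 = 7
det = 24 - 7 = 17

17


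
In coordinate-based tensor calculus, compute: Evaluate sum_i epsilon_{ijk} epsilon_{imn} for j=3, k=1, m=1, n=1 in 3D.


Using the identity: epsilon_{ijk} epsilon_{imn} = delta_{jm} delta_{kn} - delta_{jn} delta_{km}.
delta_{31} = 0
delta_{11} = 1
delta_{31} = 0
delta_{11} = 1
Result = 0 * 1 - 0 * 1 = 0 - 0 = 0

0


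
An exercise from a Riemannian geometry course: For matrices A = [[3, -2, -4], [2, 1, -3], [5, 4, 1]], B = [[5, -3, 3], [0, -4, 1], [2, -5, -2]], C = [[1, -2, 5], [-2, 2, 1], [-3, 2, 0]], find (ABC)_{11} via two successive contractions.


(ABC)_{11} = sum_m (AB)_{1m} C_{m1}. First compute row 1 of AB.
(AB)_{11} = 3*5 + -2*0 + -4*2 = 7
(AB)_{12} = 3*-3 + -2*-4 + -4*-5 = 19
(AB)_{13} = 3*3 + -2*1 + -4*-2 = 15
Now contract with column 1 of C:
(AB)_{11} * C_{11} = 7 * 1 = 7
(AB)_{12} * C_{21} = 19 * -2 = -38
(AB)_{13} * C_{31} = 15 * -3 = -45
(ABC)_{11} = 7 + -38 + -45 = -76

-76


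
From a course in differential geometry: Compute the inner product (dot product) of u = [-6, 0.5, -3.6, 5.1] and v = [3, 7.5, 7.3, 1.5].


The inner product u . v = sum of u_i * v_i.
Term-by-term: -6 * 3, 0.5 * 7.5, -3.6 * 7.3, 5.1 * 1.5
Products: -18, 3.75, -26.28, 7.65
Sum = -18 + 3.75 + -26.28 + 7.65 = -32.88

-32.88


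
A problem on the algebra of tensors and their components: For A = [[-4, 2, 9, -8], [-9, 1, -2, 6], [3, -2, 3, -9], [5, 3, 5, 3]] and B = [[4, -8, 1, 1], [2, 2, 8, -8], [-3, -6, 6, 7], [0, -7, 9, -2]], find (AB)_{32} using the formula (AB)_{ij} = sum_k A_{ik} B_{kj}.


(AB)_{ij} = sum_k A_{ik} B_{kj}.
For i=3, j=2:
A_{31} * B_{12} = 3 * -8 = -24
A_{32} * B_{22} = -2 * 2 = -4
A_{33} * B_{32} = 3 * -6 = -18
A_{34} * B_{42} = -9 * -7 = 63
Sum = -24 + -4 + -18 + 63 = 17

17


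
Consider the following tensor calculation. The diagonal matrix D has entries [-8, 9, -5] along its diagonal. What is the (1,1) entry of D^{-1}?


For a diagonal matrix, the inverse has entries (D^{-1})_{ii} = 1/d_{ii}.
The diagonal entries are: d_{11} = -8, d_{22} = 9, d_{33} = -5
We need (D^{-1})_{11} = 1/d_{11} = 1/-8 = -1/8

-1/8


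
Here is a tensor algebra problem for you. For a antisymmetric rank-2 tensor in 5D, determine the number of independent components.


A antisymmetric rank-2 tensor in d dimensions has d(d-1)/2 independent components.
d = 5
d(d-1)/2 = 5 * 4 / 2 = 20 / 2 = 10

10


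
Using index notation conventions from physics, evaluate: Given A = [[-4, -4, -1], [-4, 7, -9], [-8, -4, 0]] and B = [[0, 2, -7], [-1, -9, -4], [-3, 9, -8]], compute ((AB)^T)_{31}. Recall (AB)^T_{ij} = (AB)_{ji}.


(AB)^T_{ij} = (AB)_{ji} = sum_k A_{jk} B_{ki}.
For i=3, j=1 we need (AB)_{13}:
A_{11} * B_{13} = -4 * -7 = 28
A_{12} * B_{23} = -4 * -4 = 16
A_{13} * B_{33} = -1 * -8 = 8
Sum = 28 + 16 + 8 = 52

52


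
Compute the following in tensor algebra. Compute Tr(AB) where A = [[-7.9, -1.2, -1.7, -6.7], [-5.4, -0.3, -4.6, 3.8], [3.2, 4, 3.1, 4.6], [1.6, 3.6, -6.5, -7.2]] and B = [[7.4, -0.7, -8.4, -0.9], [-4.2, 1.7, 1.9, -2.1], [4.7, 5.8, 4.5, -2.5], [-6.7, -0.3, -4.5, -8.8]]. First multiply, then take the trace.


Tr(AB) = sum_i (AB)_{ii} where (AB)_{ii} = sum_k A_{ik} B_{ki}.
(AB)_{11} = -7.9*7.4 + -1.2*-4.2 + -1.7*4.7 + -6.7*-6.7 = -16.52
(AB)_{22} = -5.4*-0.7 + -0.3*1.7 + -4.6*5.8 + 3.8*-0.3 = -24.55
(AB)_{33} = 3.2*-8.4 + 4*1.9 + 3.1*4.5 + 4.6*-4.5 = -26.03
(AB)_{44} = 1.6*-0.9 + 3.6*-2.1 + -6.5*-2.5 + -7.2*-8.8 = 70.61
Tr(AB) = -16.52 + -24.55 + -26.03 + 70.61 = 3.51

3.51
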